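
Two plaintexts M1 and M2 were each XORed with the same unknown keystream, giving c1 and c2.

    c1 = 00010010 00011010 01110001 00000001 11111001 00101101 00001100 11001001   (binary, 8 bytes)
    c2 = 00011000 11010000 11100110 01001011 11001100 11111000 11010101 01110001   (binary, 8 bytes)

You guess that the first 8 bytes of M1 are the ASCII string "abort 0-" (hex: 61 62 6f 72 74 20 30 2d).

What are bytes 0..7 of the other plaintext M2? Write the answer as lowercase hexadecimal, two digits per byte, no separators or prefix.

First, c1 ⊕ c2 = (M1 ⊕ K) ⊕ (M2 ⊕ K) = M1 ⊕ M2, so the key drops out. Then M2 = (M1 ⊕ M2) ⊕ M1 over the first 8 bytes.
byte 0: (12 xor 18) xor 61 = 0a xor 61 = 6b
byte 1: (1a xor d0) xor 62 = ca xor 62 = a8
byte 2: (71 xor e6) xor 6f = 97 xor 6f = f8
byte 3: (01 xor 4b) xor 72 = 4a xor 72 = 38
byte 4: (f9 xor cc) xor 74 = 35 xor 74 = 41
byte 5: (2d xor f8) xor 20 = d5 xor 20 = f5
byte 6: (0c xor d5) xor 30 = d9 xor 30 = e9
byte 7: (c9 xor 71) xor 2d = b8 xor 2d = 95

6ba8f83841f5e995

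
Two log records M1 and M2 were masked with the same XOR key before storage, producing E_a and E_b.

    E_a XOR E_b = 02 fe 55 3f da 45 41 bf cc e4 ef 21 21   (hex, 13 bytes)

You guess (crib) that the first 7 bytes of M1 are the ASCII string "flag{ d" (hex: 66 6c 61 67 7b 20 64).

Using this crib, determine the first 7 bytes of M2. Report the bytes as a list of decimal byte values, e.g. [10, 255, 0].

Since E_a ⊕ E_b = M1 ⊕ M2, XORing with the guessed M1 bytes yields the corresponding M2 bytes: M2 = (E_a ⊕ E_b) ⊕ M1.
byte 0: 02 ^ 66 = 64
byte 1: fe ^ 6c = 92
byte 2: 55 ^ 61 = 34
byte 3: 3f ^ 67 = 58
byte 4: da ^ 7b = a1
byte 5: 45 ^ 20 = 65
byte 6: 41 ^ 64 = 25

[100, 146, 52, 88, 161, 101, 37]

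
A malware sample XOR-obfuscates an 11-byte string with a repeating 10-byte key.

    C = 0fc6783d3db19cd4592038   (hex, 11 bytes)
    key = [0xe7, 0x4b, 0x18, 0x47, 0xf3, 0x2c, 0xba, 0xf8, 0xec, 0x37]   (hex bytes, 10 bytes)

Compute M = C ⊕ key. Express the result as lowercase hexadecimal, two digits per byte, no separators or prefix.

e88d607ace9d262cb517df

The 10-byte key repeats, so the effective keystream is e7 4b 18 47 f3 2c ba f8 ec 37 e7.
byte 0: 0f XOR e7 = e8
byte 1: c6 XOR 4b = 8d
byte 2: 78 XOR 18 = 60
byte 3: 3d XOR 47 = 7a
byte 4: 3d XOR f3 = ce
byte 5: b1 XOR 2c = 9d
byte 6: 9c XOR ba = 26
byte 7: d4 XOR f8 = 2c
byte 8: 59 XOR ec = b5
byte 9: 20 XOR 37 = 17
byte 10: 38 XOR e7 = df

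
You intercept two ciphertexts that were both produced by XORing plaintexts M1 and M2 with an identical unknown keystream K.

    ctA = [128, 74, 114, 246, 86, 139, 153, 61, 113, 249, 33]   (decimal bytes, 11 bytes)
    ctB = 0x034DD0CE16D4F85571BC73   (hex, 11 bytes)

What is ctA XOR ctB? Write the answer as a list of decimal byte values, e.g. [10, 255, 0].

[131, 7, 162, 56, 64, 95, 97, 104, 0, 69, 82]

ctA ⊕ ctB = (M1 ⊕ K) ⊕ (M2 ⊕ K) = M1 ⊕ M2 — the shared key cancels under XOR.
128 ^   3 = 131
 74 ^  77 =   7
114 ^ 208 = 162
246 ^ 206 =  56
 86 ^  22 =  64
139 ^ 212 =  95
153 ^ 248 =  97
 61 ^  85 = 104
113 ^ 113 =   0
249 ^ 188 =  69
 33 ^ 115 =  82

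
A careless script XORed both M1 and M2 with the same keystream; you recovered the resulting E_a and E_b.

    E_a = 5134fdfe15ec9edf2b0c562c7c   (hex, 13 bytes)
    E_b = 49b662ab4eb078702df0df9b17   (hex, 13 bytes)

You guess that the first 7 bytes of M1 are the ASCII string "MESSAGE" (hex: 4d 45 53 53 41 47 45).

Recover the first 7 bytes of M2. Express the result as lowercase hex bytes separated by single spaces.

First, E_a ⊕ E_b = (M1 ⊕ K) ⊕ (M2 ⊕ K) = M1 ⊕ M2, so the key drops out. Then M2 = (M1 ⊕ M2) ⊕ M1 over the first 7 bytes.
byte 0: (51 ^ 49) ^ 4d = 18 ^ 4d = 55
byte 1: (34 ^ b6) ^ 45 = 82 ^ 45 = c7
byte 2: (fd ^ 62) ^ 53 = 9f ^ 53 = cc
byte 3: (fe ^ ab) ^ 53 = 55 ^ 53 = 06
byte 4: (15 ^ 4e) ^ 41 = 5b ^ 41 = 1a
byte 5: (ec ^ b0) ^ 47 = 5c ^ 47 = 1b
byte 6: (9e ^ 78) ^ 45 = e6 ^ 45 = a3

55 c7 cc 06 1a 1b a3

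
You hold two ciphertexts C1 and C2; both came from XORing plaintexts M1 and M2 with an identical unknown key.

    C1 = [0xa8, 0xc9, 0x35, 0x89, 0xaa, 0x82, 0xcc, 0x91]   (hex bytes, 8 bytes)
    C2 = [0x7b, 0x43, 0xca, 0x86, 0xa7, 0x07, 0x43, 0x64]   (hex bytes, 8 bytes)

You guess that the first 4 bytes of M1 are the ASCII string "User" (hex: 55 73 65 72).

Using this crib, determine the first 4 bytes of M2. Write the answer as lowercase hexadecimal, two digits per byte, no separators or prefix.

86f99a7d

First, C1 ⊕ C2 = (M1 ⊕ K) ⊕ (M2 ⊕ K) = M1 ⊕ M2, so the key drops out. Then M2 = (M1 ⊕ M2) ⊕ M1 over the first 4 bytes.
byte 0: (a8 xor 7b) xor 55 = d3 xor 55 = 86
byte 1: (c9 xor 43) xor 73 = 8a xor 73 = f9
byte 2: (35 xor ca) xor 65 = ff xor 65 = 9a
byte 3: (89 xor 86) xor 72 = 0f xor 72 = 7d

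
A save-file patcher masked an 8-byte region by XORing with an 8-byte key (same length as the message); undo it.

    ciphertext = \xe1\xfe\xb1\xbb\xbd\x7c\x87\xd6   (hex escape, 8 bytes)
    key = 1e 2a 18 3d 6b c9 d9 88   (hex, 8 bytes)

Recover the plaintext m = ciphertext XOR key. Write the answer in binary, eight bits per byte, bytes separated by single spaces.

XOR is its own inverse, so applying the key byte-wise gives the result directly.
byte 0: e1 xor 1e = ff
byte 1: fe xor 2a = d4
byte 2: b1 xor 18 = a9
byte 3: bb xor 3d = 86
byte 4: bd xor 6b = d6
byte 5: 7c xor c9 = b5
byte 6: 87 xor d9 = 5e
byte 7: d6 xor 88 = 5e

11111111 11010100 10101001 10000110 11010110 10110101 01011110 01011110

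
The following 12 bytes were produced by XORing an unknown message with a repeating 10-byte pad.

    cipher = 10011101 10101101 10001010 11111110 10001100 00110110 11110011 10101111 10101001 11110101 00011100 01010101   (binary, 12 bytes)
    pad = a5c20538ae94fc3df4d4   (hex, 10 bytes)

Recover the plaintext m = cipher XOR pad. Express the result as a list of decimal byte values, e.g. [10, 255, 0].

The 10-byte key repeats, so the effective keystream is a5 c2 05 38 ae 94 fc 3d f4 d4 a5 c2.
byte 0: 10011101 xor 10100101 = 00111000
byte 1: 10101101 xor 11000010 = 01101111
byte 2: 10001010 xor 00000101 = 10001111
byte 3: 11111110 xor 00111000 = 11000110
byte 4: 10001100 xor 10101110 = 00100010
byte 5: 00110110 xor 10010100 = 10100010
byte 6: 11110011 xor 11111100 = 00001111
byte 7: 10101111 xor 00111101 = 10010010
byte 8: 10101001 xor 11110100 = 01011101
byte 9: 11110101 xor 11010100 = 00100001
byte 10: 00011100 xor 10100101 = 10111001
byte 11: 01010101 xor 11000010 = 10010111

[56, 111, 143, 198, 34, 162, 15, 146, 93, 33, 185, 151]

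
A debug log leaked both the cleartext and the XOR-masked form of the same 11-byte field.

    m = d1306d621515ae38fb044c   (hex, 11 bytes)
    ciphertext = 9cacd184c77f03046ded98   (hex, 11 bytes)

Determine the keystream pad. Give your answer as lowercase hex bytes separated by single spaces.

4d 9c bc e6 d2 6a ad 3c 96 e9 d4

Since ciphertext = m ⊕ pad, XORing both sides with m gives pad = m ⊕ ciphertext.
byte 0: d1 xor 9c = 4d
byte 1: 30 xor ac = 9c
byte 2: 6d xor d1 = bc
byte 3: 62 xor 84 = e6
byte 4: 15 xor c7 = d2
byte 5: 15 xor 7f = 6a
byte 6: ae xor 03 = ad
byte 7: 38 xor 04 = 3c
byte 8: fb xor 6d = 96
byte 9: 04 xor ed = e9
byte 10: 4c xor 98 = d4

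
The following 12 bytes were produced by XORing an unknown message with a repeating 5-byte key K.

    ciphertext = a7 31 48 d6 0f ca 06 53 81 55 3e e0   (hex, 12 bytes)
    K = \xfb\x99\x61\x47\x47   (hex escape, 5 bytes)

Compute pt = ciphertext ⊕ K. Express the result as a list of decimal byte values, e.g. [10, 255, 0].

The 5-byte key repeats, so the effective keystream is fb 99 61 47 47 fb 99 61 47 47 fb 99.
byte 0: 10100111 ^ 11111011 = 01011100
byte 1: 00110001 ^ 10011001 = 10101000
byte 2: 01001000 ^ 01100001 = 00101001
byte 3: 11010110 ^ 01000111 = 10010001
byte 4: 00001111 ^ 01000111 = 01001000
byte 5: 11001010 ^ 11111011 = 00110001
byte 6: 00000110 ^ 10011001 = 10011111
byte 7: 01010011 ^ 01100001 = 00110010
byte 8: 10000001 ^ 01000111 = 11000110
byte 9: 01010101 ^ 01000111 = 00010010
byte 10: 00111110 ^ 11111011 = 11000101
byte 11: 11100000 ^ 10011001 = 01111001

[92, 168, 41, 145, 72, 49, 159, 50, 198, 18, 197, 121]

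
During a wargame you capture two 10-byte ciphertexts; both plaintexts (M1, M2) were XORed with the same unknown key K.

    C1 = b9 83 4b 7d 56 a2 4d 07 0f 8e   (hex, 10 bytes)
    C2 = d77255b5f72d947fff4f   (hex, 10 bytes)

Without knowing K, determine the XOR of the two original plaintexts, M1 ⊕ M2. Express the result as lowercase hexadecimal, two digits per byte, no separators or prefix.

6ef11ec8a18fd978f0c1

C1 ⊕ C2 = (M1 ⊕ K) ⊕ (M2 ⊕ K) = M1 ⊕ M2 — the shared key cancels under XOR.
b9 ⊕ d7 = 6e
83 ⊕ 72 = f1
4b ⊕ 55 = 1e
7d ⊕ b5 = c8
56 ⊕ f7 = a1
a2 ⊕ 2d = 8f
4d ⊕ 94 = d9
07 ⊕ 7f = 78
0f ⊕ ff = f0
8e ⊕ 4f = c1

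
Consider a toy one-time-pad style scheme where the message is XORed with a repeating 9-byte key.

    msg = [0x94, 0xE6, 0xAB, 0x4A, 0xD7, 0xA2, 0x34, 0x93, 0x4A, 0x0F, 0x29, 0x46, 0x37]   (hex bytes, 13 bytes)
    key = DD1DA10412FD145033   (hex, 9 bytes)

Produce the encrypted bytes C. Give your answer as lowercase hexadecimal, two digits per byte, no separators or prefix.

49fb0a4ec55f20c379d234e733

The 9-byte key repeats, so the effective keystream is dd 1d a1 04 12 fd 14 50 33 dd 1d a1 04.
byte 0: 94 XOR dd = 49
byte 1: e6 XOR 1d = fb
byte 2: ab XOR a1 = 0a
byte 3: 4a XOR 04 = 4e
byte 4: d7 XOR 12 = c5
byte 5: a2 XOR fd = 5f
byte 6: 34 XOR 14 = 20
byte 7: 93 XOR 50 = c3
byte 8: 4a XOR 33 = 79
byte 9: 0f XOR dd = d2
byte 10: 29 XOR 1d = 34
byte 11: 46 XOR a1 = e7
byte 12: 37 XOR 04 = 33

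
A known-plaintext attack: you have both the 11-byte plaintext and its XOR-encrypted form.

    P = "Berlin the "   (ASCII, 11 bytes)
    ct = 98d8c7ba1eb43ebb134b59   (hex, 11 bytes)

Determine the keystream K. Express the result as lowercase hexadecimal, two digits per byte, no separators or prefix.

Since ct = P ⊕ K, XORing both sides with P gives K = P ⊕ ct.
 66 XOR 152 = 218
101 XOR 216 = 189
114 XOR 199 = 181
108 XOR 186 = 214
105 XOR  30 = 119
110 XOR 180 = 218
 32 XOR  62 =  30
116 XOR 187 = 207
104 XOR  19 = 123
101 XOR  75 =  46
 32 XOR  89 = 121

dabdb5d677da1ecf7b2e79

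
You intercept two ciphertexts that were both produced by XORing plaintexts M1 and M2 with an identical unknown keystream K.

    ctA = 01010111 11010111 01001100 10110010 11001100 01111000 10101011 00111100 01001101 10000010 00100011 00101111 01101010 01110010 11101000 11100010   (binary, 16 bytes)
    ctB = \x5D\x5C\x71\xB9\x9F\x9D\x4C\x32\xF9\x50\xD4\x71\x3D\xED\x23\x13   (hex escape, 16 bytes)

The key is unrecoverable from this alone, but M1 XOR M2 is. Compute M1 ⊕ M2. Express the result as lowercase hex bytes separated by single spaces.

0a 8b 3d 0b 53 e5 e7 0e b4 d2 f7 5e 57 9f cb f1

ctA ⊕ ctB = (M1 ⊕ K) ⊕ (M2 ⊕ K) = M1 ⊕ M2 — the shared key cancels under XOR.
57 ⊕ 5d = 0a
d7 ⊕ 5c = 8b
4c ⊕ 71 = 3d
b2 ⊕ b9 = 0b
cc ⊕ 9f = 53
78 ⊕ 9d = e5
ab ⊕ 4c = e7
3c ⊕ 32 = 0e
4d ⊕ f9 = b4
82 ⊕ 50 = d2
23 ⊕ d4 = f7
2f ⊕ 71 = 5e
6a ⊕ 3d = 57
72 ⊕ ed = 9f
e8 ⊕ 23 = cb
e2 ⊕ 13 = f1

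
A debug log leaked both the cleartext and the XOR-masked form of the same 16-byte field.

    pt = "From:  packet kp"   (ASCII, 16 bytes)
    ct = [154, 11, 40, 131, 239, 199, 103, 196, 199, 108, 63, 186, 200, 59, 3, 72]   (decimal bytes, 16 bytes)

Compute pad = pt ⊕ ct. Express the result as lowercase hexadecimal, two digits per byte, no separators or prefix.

dc7947eed5e747b4a60f54dfbc1b6838

Since ct = pt ⊕ pad, XORing both sides with pt gives pad = pt ⊕ ct.
byte 0: 46 xor 9a = dc
byte 1: 72 xor 0b = 79
byte 2: 6f xor 28 = 47
byte 3: 6d xor 83 = ee
byte 4: 3a xor ef = d5
byte 5: 20 xor c7 = e7
byte 6: 20 xor 67 = 47
byte 7: 70 xor c4 = b4
byte 8: 61 xor c7 = a6
byte 9: 63 xor 6c = 0f
byte 10: 6b xor 3f = 54
byte 11: 65 xor ba = df
byte 12: 74 xor c8 = bc
byte 13: 20 xor 3b = 1b
byte 14: 6b xor 03 = 68
byte 15: 70 xor 48 = 38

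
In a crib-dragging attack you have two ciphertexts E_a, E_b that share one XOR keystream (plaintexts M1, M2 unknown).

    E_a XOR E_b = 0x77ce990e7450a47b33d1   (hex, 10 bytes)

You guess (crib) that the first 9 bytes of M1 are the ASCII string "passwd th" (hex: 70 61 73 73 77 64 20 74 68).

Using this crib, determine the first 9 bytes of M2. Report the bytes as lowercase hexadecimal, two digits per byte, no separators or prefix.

Since E_a ⊕ E_b = M1 ⊕ M2, XORing with the guessed M1 bytes yields the corresponding M2 bytes: M2 = (E_a ⊕ E_b) ⊕ M1.
byte 0: 01110111 xor 01110000 = 00000111
byte 1: 11001110 xor 01100001 = 10101111
byte 2: 10011001 xor 01110011 = 11101010
byte 3: 00001110 xor 01110011 = 01111101
byte 4: 01110100 xor 01110111 = 00000011
byte 5: 01010000 xor 01100100 = 00110100
byte 6: 10100100 xor 00100000 = 10000100
byte 7: 01111011 xor 01110100 = 00001111
byte 8: 00110011 xor 01101000 = 01011011

07afea7d0334840f5b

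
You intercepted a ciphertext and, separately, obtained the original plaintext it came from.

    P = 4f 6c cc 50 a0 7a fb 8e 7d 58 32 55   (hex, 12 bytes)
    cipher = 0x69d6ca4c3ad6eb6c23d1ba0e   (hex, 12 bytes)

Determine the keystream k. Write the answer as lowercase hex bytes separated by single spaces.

26 ba 06 1c 9a ac 10 e2 5e 89 88 5b

Since cipher = P ⊕ k, XORing both sides with P gives k = P ⊕ cipher.
4f ⊕ 69 = 26
6c ⊕ d6 = ba
cc ⊕ ca = 06
50 ⊕ 4c = 1c
a0 ⊕ 3a = 9a
7a ⊕ d6 = ac
fb ⊕ eb = 10
8e ⊕ 6c = e2
7d ⊕ 23 = 5e
58 ⊕ d1 = 89
32 ⊕ ba = 88
55 ⊕ 0e = 5b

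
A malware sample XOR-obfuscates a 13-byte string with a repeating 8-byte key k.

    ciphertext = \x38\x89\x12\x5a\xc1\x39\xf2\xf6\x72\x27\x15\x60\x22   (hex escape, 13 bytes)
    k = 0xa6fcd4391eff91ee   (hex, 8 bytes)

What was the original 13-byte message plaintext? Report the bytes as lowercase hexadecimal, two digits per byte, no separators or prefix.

The 8-byte key repeats, so the effective keystream is a6 fc d4 39 1e ff 91 ee a6 fc d4 39 1e.
byte 0:  56 xor 166 = 158
byte 1: 137 xor 252 = 117
byte 2:  18 xor 212 = 198
byte 3:  90 xor  57 =  99
byte 4: 193 xor  30 = 223
byte 5:  57 xor 255 = 198
byte 6: 242 xor 145 =  99
byte 7: 246 xor 238 =  24
byte 8: 114 xor 166 = 212
byte 9:  39 xor 252 = 219
byte 10:  21 xor 212 = 193
byte 11:  96 xor  57 =  89
byte 12:  34 xor  30 =  60

9e75c663dfc66318d4dbc1593c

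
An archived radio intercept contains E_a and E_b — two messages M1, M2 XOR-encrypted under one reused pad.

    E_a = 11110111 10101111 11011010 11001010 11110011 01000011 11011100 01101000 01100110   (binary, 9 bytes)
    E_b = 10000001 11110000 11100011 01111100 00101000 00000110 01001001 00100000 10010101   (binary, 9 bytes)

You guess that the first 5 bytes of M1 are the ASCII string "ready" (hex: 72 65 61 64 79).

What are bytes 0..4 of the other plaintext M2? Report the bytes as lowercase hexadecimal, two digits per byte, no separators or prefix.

First, E_a ⊕ E_b = (M1 ⊕ K) ⊕ (M2 ⊕ K) = M1 ⊕ M2, so the key drops out. Then M2 = (M1 ⊕ M2) ⊕ M1 over the first 5 bytes.
byte 0: (f7 ⊕ 81) ⊕ 72 = 76 ⊕ 72 = 04
byte 1: (af ⊕ f0) ⊕ 65 = 5f ⊕ 65 = 3a
byte 2: (da ⊕ e3) ⊕ 61 = 39 ⊕ 61 = 58
byte 3: (ca ⊕ 7c) ⊕ 64 = b6 ⊕ 64 = d2
byte 4: (f3 ⊕ 28) ⊕ 79 = db ⊕ 79 = a2

043a58d2a2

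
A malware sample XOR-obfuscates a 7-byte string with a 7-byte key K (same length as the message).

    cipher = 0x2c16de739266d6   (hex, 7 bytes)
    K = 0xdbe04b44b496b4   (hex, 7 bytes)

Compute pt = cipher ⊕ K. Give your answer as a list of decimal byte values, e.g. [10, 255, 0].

[247, 246, 149, 55, 38, 240, 98]

2c ^ db = f7
16 ^ e0 = f6
de ^ 4b = 95
73 ^ 44 = 37
92 ^ b4 = 26
66 ^ 96 = f0
d6 ^ b4 = 62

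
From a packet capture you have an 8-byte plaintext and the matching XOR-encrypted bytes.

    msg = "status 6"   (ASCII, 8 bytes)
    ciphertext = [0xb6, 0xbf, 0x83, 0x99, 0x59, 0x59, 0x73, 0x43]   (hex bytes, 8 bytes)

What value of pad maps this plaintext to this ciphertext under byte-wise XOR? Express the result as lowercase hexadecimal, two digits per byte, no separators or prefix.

Since ciphertext = msg ⊕ pad, XORing both sides with msg gives pad = msg ⊕ ciphertext.
73 ⊕ b6 = c5
74 ⊕ bf = cb
61 ⊕ 83 = e2
74 ⊕ 99 = ed
75 ⊕ 59 = 2c
73 ⊕ 59 = 2a
20 ⊕ 73 = 53
36 ⊕ 43 = 75

c5cbe2ed2c2a5375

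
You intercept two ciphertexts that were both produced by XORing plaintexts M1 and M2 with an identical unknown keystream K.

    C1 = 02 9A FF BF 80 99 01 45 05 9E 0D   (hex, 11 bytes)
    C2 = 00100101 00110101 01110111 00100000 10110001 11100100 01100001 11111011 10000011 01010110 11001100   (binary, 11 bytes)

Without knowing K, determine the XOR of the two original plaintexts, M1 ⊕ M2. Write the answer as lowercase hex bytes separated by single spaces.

27 af 88 9f 31 7d 60 be 86 c8 c1

C1 ⊕ C2 = (M1 ⊕ K) ⊕ (M2 ⊕ K) = M1 ⊕ M2 — the shared key cancels under XOR.
02 XOR 25 = 27
9a XOR 35 = af
ff XOR 77 = 88
bf XOR 20 = 9f
80 XOR b1 = 31
99 XOR e4 = 7d
01 XOR 61 = 60
45 XOR fb = be
05 XOR 83 = 86
9e XOR 56 = c8
0d XOR cc = c1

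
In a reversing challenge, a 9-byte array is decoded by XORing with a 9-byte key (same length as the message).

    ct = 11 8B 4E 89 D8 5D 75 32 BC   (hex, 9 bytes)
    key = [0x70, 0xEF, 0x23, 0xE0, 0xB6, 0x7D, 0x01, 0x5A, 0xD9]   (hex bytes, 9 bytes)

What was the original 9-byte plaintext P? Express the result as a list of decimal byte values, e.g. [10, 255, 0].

XOR is its own inverse, so applying the key byte-wise gives the result directly.
00010001 ^ 01110000 = 01100001
10001011 ^ 11101111 = 01100100
01001110 ^ 00100011 = 01101101
10001001 ^ 11100000 = 01101001
11011000 ^ 10110110 = 01101110
01011101 ^ 01111101 = 00100000
01110101 ^ 00000001 = 01110100
00110010 ^ 01011010 = 01101000
10111100 ^ 11011001 = 01100101

[97, 100, 109, 105, 110, 32, 116, 104, 101]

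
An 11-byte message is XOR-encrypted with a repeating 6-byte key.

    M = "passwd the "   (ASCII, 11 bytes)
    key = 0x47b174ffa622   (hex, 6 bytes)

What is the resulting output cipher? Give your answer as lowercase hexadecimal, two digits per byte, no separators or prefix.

37d0078cd14667c51c9a86

The 6-byte key repeats, so the effective keystream is 47 b1 74 ff a6 22 47 b1 74 ff a6.
byte 0: 70 ⊕ 47 = 37
byte 1: 61 ⊕ b1 = d0
byte 2: 73 ⊕ 74 = 07
byte 3: 73 ⊕ ff = 8c
byte 4: 77 ⊕ a6 = d1
byte 5: 64 ⊕ 22 = 46
byte 6: 20 ⊕ 47 = 67
byte 7: 74 ⊕ b1 = c5
byte 8: 68 ⊕ 74 = 1c
byte 9: 65 ⊕ ff = 9a
byte 10: 20 ⊕ a6 = 86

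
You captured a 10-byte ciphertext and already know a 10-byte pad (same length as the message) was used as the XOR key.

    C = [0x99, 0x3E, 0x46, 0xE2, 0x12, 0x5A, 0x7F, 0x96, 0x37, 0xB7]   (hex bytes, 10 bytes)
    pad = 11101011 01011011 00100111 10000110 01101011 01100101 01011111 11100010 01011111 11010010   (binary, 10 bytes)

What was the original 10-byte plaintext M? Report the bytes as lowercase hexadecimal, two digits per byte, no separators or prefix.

byte 0: 99 ⊕ eb = 72
byte 1: 3e ⊕ 5b = 65
byte 2: 46 ⊕ 27 = 61
byte 3: e2 ⊕ 86 = 64
byte 4: 12 ⊕ 6b = 79
byte 5: 5a ⊕ 65 = 3f
byte 6: 7f ⊕ 5f = 20
byte 7: 96 ⊕ e2 = 74
byte 8: 37 ⊕ 5f = 68
byte 9: b7 ⊕ d2 = 65

72656164793f20746865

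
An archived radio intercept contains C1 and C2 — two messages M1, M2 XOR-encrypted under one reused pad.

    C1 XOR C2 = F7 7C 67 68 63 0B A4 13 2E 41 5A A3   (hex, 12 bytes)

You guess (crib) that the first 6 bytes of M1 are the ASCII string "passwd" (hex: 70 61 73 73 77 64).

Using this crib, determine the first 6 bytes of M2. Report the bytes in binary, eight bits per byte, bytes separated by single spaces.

Since C1 ⊕ C2 = M1 ⊕ M2, XORing with the guessed M1 bytes yields the corresponding M2 bytes: M2 = (C1 ⊕ C2) ⊕ M1.
byte 0: f7 ^ 70 = 87
byte 1: 7c ^ 61 = 1d
byte 2: 67 ^ 73 = 14
byte 3: 68 ^ 73 = 1b
byte 4: 63 ^ 77 = 14
byte 5: 0b ^ 64 = 6f

10000111 00011101 00010100 00011011 00010100 01101111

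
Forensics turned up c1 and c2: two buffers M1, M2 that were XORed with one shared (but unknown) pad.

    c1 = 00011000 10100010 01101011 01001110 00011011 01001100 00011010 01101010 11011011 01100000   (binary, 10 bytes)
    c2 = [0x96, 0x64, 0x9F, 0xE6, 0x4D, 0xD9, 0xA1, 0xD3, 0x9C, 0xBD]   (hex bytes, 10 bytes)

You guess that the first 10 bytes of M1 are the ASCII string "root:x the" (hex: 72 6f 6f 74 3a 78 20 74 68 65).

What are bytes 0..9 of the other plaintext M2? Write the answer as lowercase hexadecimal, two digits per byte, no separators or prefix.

fca99bdc6ced9bcd2fb8

First, c1 ⊕ c2 = (M1 ⊕ K) ⊕ (M2 ⊕ K) = M1 ⊕ M2, so the key drops out. Then M2 = (M1 ⊕ M2) ⊕ M1 over the first 10 bytes.
byte 0: (18 ^ 96) ^ 72 = 8e ^ 72 = fc
byte 1: (a2 ^ 64) ^ 6f = c6 ^ 6f = a9
byte 2: (6b ^ 9f) ^ 6f = f4 ^ 6f = 9b
byte 3: (4e ^ e6) ^ 74 = a8 ^ 74 = dc
byte 4: (1b ^ 4d) ^ 3a = 56 ^ 3a = 6c
byte 5: (4c ^ d9) ^ 78 = 95 ^ 78 = ed
byte 6: (1a ^ a1) ^ 20 = bb ^ 20 = 9b
byte 7: (6a ^ d3) ^ 74 = b9 ^ 74 = cd
byte 8: (db ^ 9c) ^ 68 = 47 ^ 68 = 2f
byte 9: (60 ^ bd) ^ 65 = dd ^ 65 = b8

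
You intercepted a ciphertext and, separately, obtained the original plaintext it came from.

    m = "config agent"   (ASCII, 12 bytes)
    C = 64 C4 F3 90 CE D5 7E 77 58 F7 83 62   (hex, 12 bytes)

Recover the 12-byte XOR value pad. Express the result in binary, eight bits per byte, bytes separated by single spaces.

Since C = m ⊕ pad, XORing both sides with m gives pad = m ⊕ C.
byte 0:  99 xor 100 =   7
byte 1: 111 xor 196 = 171
byte 2: 110 xor 243 = 157
byte 3: 102 xor 144 = 246
byte 4: 105 xor 206 = 167
byte 5: 103 xor 213 = 178
byte 6:  32 xor 126 =  94
byte 7:  97 xor 119 =  22
byte 8: 103 xor  88 =  63
byte 9: 101 xor 247 = 146
byte 10: 110 xor 131 = 237
byte 11: 116 xor  98 =  22

00000111 10101011 10011101 11110110 10100111 10110010 01011110 00010110 00111111 10010010 11101101 00010110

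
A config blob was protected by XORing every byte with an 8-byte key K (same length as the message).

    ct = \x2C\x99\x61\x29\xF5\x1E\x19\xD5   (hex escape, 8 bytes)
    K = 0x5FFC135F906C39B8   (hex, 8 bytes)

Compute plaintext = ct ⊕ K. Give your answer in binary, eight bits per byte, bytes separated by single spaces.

01110011 01100101 01110010 01110110 01100101 01110010 00100000 01101101

byte 0: 2c ⊕ 5f = 73
byte 1: 99 ⊕ fc = 65
byte 2: 61 ⊕ 13 = 72
byte 3: 29 ⊕ 5f = 76
byte 4: f5 ⊕ 90 = 65
byte 5: 1e ⊕ 6c = 72
byte 6: 19 ⊕ 39 = 20
byte 7: d5 ⊕ b8 = 6d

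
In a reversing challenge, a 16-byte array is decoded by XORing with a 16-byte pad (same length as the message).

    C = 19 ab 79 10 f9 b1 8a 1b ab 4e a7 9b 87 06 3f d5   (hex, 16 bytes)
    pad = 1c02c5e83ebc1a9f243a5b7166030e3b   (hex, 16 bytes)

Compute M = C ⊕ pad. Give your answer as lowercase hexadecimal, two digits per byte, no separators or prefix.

05a9bcf8c70d90848f74fceae10531ee

19 xor 1c = 05
ab xor 02 = a9
79 xor c5 = bc
10 xor e8 = f8
f9 xor 3e = c7
b1 xor bc = 0d
8a xor 1a = 90
1b xor 9f = 84
ab xor 24 = 8f
4e xor 3a = 74
a7 xor 5b = fc
9b xor 71 = ea
87 xor 66 = e1
06 xor 03 = 05
3f xor 0e = 31
d5 xor 3b = ee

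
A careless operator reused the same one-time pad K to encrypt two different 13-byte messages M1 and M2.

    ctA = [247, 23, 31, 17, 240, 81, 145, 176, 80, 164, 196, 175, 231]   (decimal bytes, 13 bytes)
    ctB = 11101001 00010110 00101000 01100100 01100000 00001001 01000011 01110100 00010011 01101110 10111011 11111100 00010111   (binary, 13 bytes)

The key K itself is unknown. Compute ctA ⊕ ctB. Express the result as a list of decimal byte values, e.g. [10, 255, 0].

[30, 1, 55, 117, 144, 88, 210, 196, 67, 202, 127, 83, 240]

ctA ⊕ ctB = (M1 ⊕ K) ⊕ (M2 ⊕ K) = M1 ⊕ M2 — the shared key cancels under XOR.
byte 0: f7 XOR e9 = 1e
byte 1: 17 XOR 16 = 01
byte 2: 1f XOR 28 = 37
byte 3: 11 XOR 64 = 75
byte 4: f0 XOR 60 = 90
byte 5: 51 XOR 09 = 58
byte 6: 91 XOR 43 = d2
byte 7: b0 XOR 74 = c4
byte 8: 50 XOR 13 = 43
byte 9: a4 XOR 6e = ca
byte 10: c4 XOR bb = 7f
byte 11: af XOR fc = 53
byte 12: e7 XOR 17 = f0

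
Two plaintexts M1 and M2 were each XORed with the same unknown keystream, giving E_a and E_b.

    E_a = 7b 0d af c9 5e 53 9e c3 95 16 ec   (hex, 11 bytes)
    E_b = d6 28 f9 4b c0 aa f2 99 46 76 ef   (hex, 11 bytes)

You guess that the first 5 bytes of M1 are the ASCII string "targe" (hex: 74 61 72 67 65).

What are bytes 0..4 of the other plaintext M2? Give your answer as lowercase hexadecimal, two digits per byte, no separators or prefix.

First, E_a ⊕ E_b = (M1 ⊕ K) ⊕ (M2 ⊕ K) = M1 ⊕ M2, so the key drops out. Then M2 = (M1 ⊕ M2) ⊕ M1 over the first 5 bytes.
byte 0: (7b XOR d6) XOR 74 = ad XOR 74 = d9
byte 1: (0d XOR 28) XOR 61 = 25 XOR 61 = 44
byte 2: (af XOR f9) XOR 72 = 56 XOR 72 = 24
byte 3: (c9 XOR 4b) XOR 67 = 82 XOR 67 = e5
byte 4: (5e XOR c0) XOR 65 = 9e XOR 65 = fb

d94424e5fb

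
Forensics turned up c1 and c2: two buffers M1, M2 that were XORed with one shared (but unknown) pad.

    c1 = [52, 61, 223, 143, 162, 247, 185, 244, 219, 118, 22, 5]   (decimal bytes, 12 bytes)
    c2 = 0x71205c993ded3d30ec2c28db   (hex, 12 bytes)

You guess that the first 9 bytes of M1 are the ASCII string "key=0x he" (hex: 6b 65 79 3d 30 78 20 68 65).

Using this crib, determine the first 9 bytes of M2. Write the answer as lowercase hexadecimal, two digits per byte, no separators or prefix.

2e78fa2baf62a4ac52

First, c1 ⊕ c2 = (M1 ⊕ K) ⊕ (M2 ⊕ K) = M1 ⊕ M2, so the key drops out. Then M2 = (M1 ⊕ M2) ⊕ M1 over the first 9 bytes.
byte 0: (34 ⊕ 71) ⊕ 6b = 45 ⊕ 6b = 2e
byte 1: (3d ⊕ 20) ⊕ 65 = 1d ⊕ 65 = 78
byte 2: (df ⊕ 5c) ⊕ 79 = 83 ⊕ 79 = fa
byte 3: (8f ⊕ 99) ⊕ 3d = 16 ⊕ 3d = 2b
byte 4: (a2 ⊕ 3d) ⊕ 30 = 9f ⊕ 30 = af
byte 5: (f7 ⊕ ed) ⊕ 78 = 1a ⊕ 78 = 62
byte 6: (b9 ⊕ 3d) ⊕ 20 = 84 ⊕ 20 = a4
byte 7: (f4 ⊕ 30) ⊕ 68 = c4 ⊕ 68 = ac
byte 8: (db ⊕ ec) ⊕ 65 = 37 ⊕ 65 = 52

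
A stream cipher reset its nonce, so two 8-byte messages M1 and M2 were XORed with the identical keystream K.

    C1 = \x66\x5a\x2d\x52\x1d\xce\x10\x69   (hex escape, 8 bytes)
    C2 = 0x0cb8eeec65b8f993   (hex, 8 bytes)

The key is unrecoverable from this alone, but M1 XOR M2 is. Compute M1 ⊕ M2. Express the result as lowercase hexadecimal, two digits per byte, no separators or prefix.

C1 ⊕ C2 = (M1 ⊕ K) ⊕ (M2 ⊕ K) = M1 ⊕ M2 — the shared key cancels under XOR.
byte 0: 102 ⊕  12 = 106
byte 1:  90 ⊕ 184 = 226
byte 2:  45 ⊕ 238 = 195
byte 3:  82 ⊕ 236 = 190
byte 4:  29 ⊕ 101 = 120
byte 5: 206 ⊕ 184 = 118
byte 6:  16 ⊕ 249 = 233
byte 7: 105 ⊕ 147 = 250

6ae2c3be7876e9fa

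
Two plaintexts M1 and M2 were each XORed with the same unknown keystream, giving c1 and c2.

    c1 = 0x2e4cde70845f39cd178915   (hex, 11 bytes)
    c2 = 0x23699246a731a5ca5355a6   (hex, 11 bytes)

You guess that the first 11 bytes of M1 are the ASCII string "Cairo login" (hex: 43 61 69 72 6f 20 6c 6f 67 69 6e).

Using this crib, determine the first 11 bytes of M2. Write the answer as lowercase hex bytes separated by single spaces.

First, c1 ⊕ c2 = (M1 ⊕ K) ⊕ (M2 ⊕ K) = M1 ⊕ M2, so the key drops out. Then M2 = (M1 ⊕ M2) ⊕ M1 over the first 11 bytes.
byte 0: (2e XOR 23) XOR 43 = 0d XOR 43 = 4e
byte 1: (4c XOR 69) XOR 61 = 25 XOR 61 = 44
byte 2: (de XOR 92) XOR 69 = 4c XOR 69 = 25
byte 3: (70 XOR 46) XOR 72 = 36 XOR 72 = 44
byte 4: (84 XOR a7) XOR 6f = 23 XOR 6f = 4c
byte 5: (5f XOR 31) XOR 20 = 6e XOR 20 = 4e
byte 6: (39 XOR a5) XOR 6c = 9c XOR 6c = f0
byte 7: (cd XOR ca) XOR 6f = 07 XOR 6f = 68
byte 8: (17 XOR 53) XOR 67 = 44 XOR 67 = 23
byte 9: (89 XOR 55) XOR 69 = dc XOR 69 = b5
byte 10: (15 XOR a6) XOR 6e = b3 XOR 6e = dd

4e 44 25 44 4c 4e f0 68 23 b5 dd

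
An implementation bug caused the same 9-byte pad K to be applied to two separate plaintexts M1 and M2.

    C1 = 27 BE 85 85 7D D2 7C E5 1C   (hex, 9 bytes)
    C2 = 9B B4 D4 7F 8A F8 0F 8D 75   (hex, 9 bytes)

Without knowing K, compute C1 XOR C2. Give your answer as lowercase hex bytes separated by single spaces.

bc 0a 51 fa f7 2a 73 68 69

C1 ⊕ C2 = (M1 ⊕ K) ⊕ (M2 ⊕ K) = M1 ⊕ M2 — the shared key cancels under XOR.
00100111 ^ 10011011 = 10111100
10111110 ^ 10110100 = 00001010
10000101 ^ 11010100 = 01010001
10000101 ^ 01111111 = 11111010
01111101 ^ 10001010 = 11110111
11010010 ^ 11111000 = 00101010
01111100 ^ 00001111 = 01110011
11100101 ^ 10001101 = 01101000
00011100 ^ 01110101 = 01101001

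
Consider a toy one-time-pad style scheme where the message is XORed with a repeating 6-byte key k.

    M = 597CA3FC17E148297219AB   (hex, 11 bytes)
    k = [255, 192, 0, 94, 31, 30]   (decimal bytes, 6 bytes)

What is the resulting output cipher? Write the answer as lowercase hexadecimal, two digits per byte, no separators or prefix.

The 6-byte key repeats, so the effective keystream is ff c0 00 5e 1f 1e ff c0 00 5e 1f.
byte 0: 59 ^ ff = a6
byte 1: 7c ^ c0 = bc
byte 2: a3 ^ 00 = a3
byte 3: fc ^ 5e = a2
byte 4: 17 ^ 1f = 08
byte 5: e1 ^ 1e = ff
byte 6: 48 ^ ff = b7
byte 7: 29 ^ c0 = e9
byte 8: 72 ^ 00 = 72
byte 9: 19 ^ 5e = 47
byte 10: ab ^ 1f = b4

a6bca3a208ffb7e97247b4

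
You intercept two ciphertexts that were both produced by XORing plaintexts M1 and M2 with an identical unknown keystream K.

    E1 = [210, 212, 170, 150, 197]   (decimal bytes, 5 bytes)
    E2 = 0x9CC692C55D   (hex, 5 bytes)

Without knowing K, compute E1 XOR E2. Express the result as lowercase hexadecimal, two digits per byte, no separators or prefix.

E1 ⊕ E2 = (M1 ⊕ K) ⊕ (M2 ⊕ K) = M1 ⊕ M2 — the shared key cancels under XOR.
byte 0: 210 ⊕ 156 =  78
byte 1: 212 ⊕ 198 =  18
byte 2: 170 ⊕ 146 =  56
byte 3: 150 ⊕ 197 =  83
byte 4: 197 ⊕  93 = 152

4e12385398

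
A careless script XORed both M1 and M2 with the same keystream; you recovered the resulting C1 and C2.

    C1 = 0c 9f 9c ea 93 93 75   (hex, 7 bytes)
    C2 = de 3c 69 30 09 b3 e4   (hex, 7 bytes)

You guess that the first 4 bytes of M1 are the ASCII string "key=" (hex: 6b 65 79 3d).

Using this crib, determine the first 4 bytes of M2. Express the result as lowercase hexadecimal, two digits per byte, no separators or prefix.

First, C1 ⊕ C2 = (M1 ⊕ K) ⊕ (M2 ⊕ K) = M1 ⊕ M2, so the key drops out. Then M2 = (M1 ⊕ M2) ⊕ M1 over the first 4 bytes.
byte 0: (0c xor de) xor 6b = d2 xor 6b = b9
byte 1: (9f xor 3c) xor 65 = a3 xor 65 = c6
byte 2: (9c xor 69) xor 79 = f5 xor 79 = 8c
byte 3: (ea xor 30) xor 3d = da xor 3d = e7

b9c68ce7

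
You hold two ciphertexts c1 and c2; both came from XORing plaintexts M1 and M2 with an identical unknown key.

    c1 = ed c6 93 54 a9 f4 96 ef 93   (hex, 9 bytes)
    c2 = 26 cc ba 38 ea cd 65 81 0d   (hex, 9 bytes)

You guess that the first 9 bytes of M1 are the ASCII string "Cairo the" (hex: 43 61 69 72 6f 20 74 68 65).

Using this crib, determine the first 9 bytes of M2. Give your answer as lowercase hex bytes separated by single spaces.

88 6b 40 1e 2c 19 87 06 fb

First, c1 ⊕ c2 = (M1 ⊕ K) ⊕ (M2 ⊕ K) = M1 ⊕ M2, so the key drops out. Then M2 = (M1 ⊕ M2) ⊕ M1 over the first 9 bytes.
byte 0: (ed ⊕ 26) ⊕ 43 = cb ⊕ 43 = 88
byte 1: (c6 ⊕ cc) ⊕ 61 = 0a ⊕ 61 = 6b
byte 2: (93 ⊕ ba) ⊕ 69 = 29 ⊕ 69 = 40
byte 3: (54 ⊕ 38) ⊕ 72 = 6c ⊕ 72 = 1e
byte 4: (a9 ⊕ ea) ⊕ 6f = 43 ⊕ 6f = 2c
byte 5: (f4 ⊕ cd) ⊕ 20 = 39 ⊕ 20 = 19
byte 6: (96 ⊕ 65) ⊕ 74 = f3 ⊕ 74 = 87
byte 7: (ef ⊕ 81) ⊕ 68 = 6e ⊕ 68 = 06
byte 8: (93 ⊕ 0d) ⊕ 65 = 9e ⊕ 65 = fb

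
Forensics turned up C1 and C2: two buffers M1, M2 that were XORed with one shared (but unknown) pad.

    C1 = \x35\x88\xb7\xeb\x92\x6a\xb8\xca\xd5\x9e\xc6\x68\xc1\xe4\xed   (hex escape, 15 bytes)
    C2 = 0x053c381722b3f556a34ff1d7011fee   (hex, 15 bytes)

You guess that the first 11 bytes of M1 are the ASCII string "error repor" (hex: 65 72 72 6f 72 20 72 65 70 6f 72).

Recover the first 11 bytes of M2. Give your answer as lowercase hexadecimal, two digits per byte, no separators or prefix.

First, C1 ⊕ C2 = (M1 ⊕ K) ⊕ (M2 ⊕ K) = M1 ⊕ M2, so the key drops out. Then M2 = (M1 ⊕ M2) ⊕ M1 over the first 11 bytes.
byte 0: (35 ⊕ 05) ⊕ 65 = 30 ⊕ 65 = 55
byte 1: (88 ⊕ 3c) ⊕ 72 = b4 ⊕ 72 = c6
byte 2: (b7 ⊕ 38) ⊕ 72 = 8f ⊕ 72 = fd
byte 3: (eb ⊕ 17) ⊕ 6f = fc ⊕ 6f = 93
byte 4: (92 ⊕ 22) ⊕ 72 = b0 ⊕ 72 = c2
byte 5: (6a ⊕ b3) ⊕ 20 = d9 ⊕ 20 = f9
byte 6: (b8 ⊕ f5) ⊕ 72 = 4d ⊕ 72 = 3f
byte 7: (ca ⊕ 56) ⊕ 65 = 9c ⊕ 65 = f9
byte 8: (d5 ⊕ a3) ⊕ 70 = 76 ⊕ 70 = 06
byte 9: (9e ⊕ 4f) ⊕ 6f = d1 ⊕ 6f = be
byte 10: (c6 ⊕ f1) ⊕ 72 = 37 ⊕ 72 = 45

55c6fd93c2f93ff906be45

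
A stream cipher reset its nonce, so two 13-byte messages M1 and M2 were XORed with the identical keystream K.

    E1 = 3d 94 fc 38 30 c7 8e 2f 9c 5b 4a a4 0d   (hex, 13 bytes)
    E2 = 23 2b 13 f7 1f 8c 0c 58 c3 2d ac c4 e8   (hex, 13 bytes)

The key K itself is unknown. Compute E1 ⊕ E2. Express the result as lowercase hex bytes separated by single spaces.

E1 ⊕ E2 = (M1 ⊕ K) ⊕ (M2 ⊕ K) = M1 ⊕ M2 — the shared key cancels under XOR.
3d XOR 23 = 1e
94 XOR 2b = bf
fc XOR 13 = ef
38 XOR f7 = cf
30 XOR 1f = 2f
c7 XOR 8c = 4b
8e XOR 0c = 82
2f XOR 58 = 77
9c XOR c3 = 5f
5b XOR 2d = 76
4a XOR ac = e6
a4 XOR c4 = 60
0d XOR e8 = e5

1e bf ef cf 2f 4b 82 77 5f 76 e6 60 e5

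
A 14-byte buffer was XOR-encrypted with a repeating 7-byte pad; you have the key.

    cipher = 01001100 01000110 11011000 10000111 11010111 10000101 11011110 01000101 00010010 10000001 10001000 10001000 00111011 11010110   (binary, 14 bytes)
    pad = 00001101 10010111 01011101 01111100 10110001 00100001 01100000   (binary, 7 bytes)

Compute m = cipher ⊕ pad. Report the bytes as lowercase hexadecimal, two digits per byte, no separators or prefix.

41d185fb66a4be4885dcf4391ab6

The 7-byte key repeats, so the effective keystream is 0d 97 5d 7c b1 21 60 0d 97 5d 7c b1 21 60.
byte 0: 4c xor 0d = 41
byte 1: 46 xor 97 = d1
byte 2: d8 xor 5d = 85
byte 3: 87 xor 7c = fb
byte 4: d7 xor b1 = 66
byte 5: 85 xor 21 = a4
byte 6: de xor 60 = be
byte 7: 45 xor 0d = 48
byte 8: 12 xor 97 = 85
byte 9: 81 xor 5d = dc
byte 10: 88 xor 7c = f4
byte 11: 88 xor b1 = 39
byte 12: 3b xor 21 = 1a
byte 13: d6 xor 60 = b6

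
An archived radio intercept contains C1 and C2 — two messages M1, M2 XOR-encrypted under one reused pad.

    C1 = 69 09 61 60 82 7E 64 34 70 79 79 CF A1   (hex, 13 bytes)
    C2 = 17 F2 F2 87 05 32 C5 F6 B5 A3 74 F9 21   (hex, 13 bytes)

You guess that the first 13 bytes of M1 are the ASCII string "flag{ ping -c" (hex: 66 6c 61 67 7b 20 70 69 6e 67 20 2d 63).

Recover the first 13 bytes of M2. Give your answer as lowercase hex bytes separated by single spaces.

18 97 f2 80 fc 6c d1 ab ab bd 2d 1b e3

First, C1 ⊕ C2 = (M1 ⊕ K) ⊕ (M2 ⊕ K) = M1 ⊕ M2, so the key drops out. Then M2 = (M1 ⊕ M2) ⊕ M1 over the first 13 bytes.
byte 0: (69 ⊕ 17) ⊕ 66 = 7e ⊕ 66 = 18
byte 1: (09 ⊕ f2) ⊕ 6c = fb ⊕ 6c = 97
byte 2: (61 ⊕ f2) ⊕ 61 = 93 ⊕ 61 = f2
byte 3: (60 ⊕ 87) ⊕ 67 = e7 ⊕ 67 = 80
byte 4: (82 ⊕ 05) ⊕ 7b = 87 ⊕ 7b = fc
byte 5: (7e ⊕ 32) ⊕ 20 = 4c ⊕ 20 = 6c
byte 6: (64 ⊕ c5) ⊕ 70 = a1 ⊕ 70 = d1
byte 7: (34 ⊕ f6) ⊕ 69 = c2 ⊕ 69 = ab
byte 8: (70 ⊕ b5) ⊕ 6e = c5 ⊕ 6e = ab
byte 9: (79 ⊕ a3) ⊕ 67 = da ⊕ 67 = bd
byte 10: (79 ⊕ 74) ⊕ 20 = 0d ⊕ 20 = 2d
byte 11: (cf ⊕ f9) ⊕ 2d = 36 ⊕ 2d = 1b
byte 12: (a1 ⊕ 21) ⊕ 63 = 80 ⊕ 63 = e3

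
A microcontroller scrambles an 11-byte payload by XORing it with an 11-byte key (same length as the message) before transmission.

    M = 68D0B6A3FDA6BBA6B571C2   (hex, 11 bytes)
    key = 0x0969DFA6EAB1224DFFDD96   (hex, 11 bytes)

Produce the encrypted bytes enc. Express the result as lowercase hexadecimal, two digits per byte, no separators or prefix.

XOR is its own inverse, so applying the key byte-wise gives the result directly.
byte 0: 68 xor 09 = 61
byte 1: d0 xor 69 = b9
byte 2: b6 xor df = 69
byte 3: a3 xor a6 = 05
byte 4: fd xor ea = 17
byte 5: a6 xor b1 = 17
byte 6: bb xor 22 = 99
byte 7: a6 xor 4d = eb
byte 8: b5 xor ff = 4a
byte 9: 71 xor dd = ac
byte 10: c2 xor 96 = 54

61b96905171799eb4aac54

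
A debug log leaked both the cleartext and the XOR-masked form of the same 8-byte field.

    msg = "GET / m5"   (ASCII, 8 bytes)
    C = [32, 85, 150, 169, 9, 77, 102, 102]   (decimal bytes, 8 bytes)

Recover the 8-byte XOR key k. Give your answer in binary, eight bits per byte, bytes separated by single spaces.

Since C = msg ⊕ k, XORing both sides with msg gives k = msg ⊕ C.
47 ⊕ 20 = 67
45 ⊕ 55 = 10
54 ⊕ 96 = c2
20 ⊕ a9 = 89
2f ⊕ 09 = 26
20 ⊕ 4d = 6d
6d ⊕ 66 = 0b
35 ⊕ 66 = 53

01100111 00010000 11000010 10001001 00100110 01101101 00001011 01010011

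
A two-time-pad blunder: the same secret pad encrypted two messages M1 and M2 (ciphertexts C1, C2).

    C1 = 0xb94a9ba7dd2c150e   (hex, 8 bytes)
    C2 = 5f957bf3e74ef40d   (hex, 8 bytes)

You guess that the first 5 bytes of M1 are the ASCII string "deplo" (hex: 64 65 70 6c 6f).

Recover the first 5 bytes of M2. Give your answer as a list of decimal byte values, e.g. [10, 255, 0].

First, C1 ⊕ C2 = (M1 ⊕ K) ⊕ (M2 ⊕ K) = M1 ⊕ M2, so the key drops out. Then M2 = (M1 ⊕ M2) ⊕ M1 over the first 5 bytes.
byte 0: (b9 ⊕ 5f) ⊕ 64 = e6 ⊕ 64 = 82
byte 1: (4a ⊕ 95) ⊕ 65 = df ⊕ 65 = ba
byte 2: (9b ⊕ 7b) ⊕ 70 = e0 ⊕ 70 = 90
byte 3: (a7 ⊕ f3) ⊕ 6c = 54 ⊕ 6c = 38
byte 4: (dd ⊕ e7) ⊕ 6f = 3a ⊕ 6f = 55

[130, 186, 144, 56, 85]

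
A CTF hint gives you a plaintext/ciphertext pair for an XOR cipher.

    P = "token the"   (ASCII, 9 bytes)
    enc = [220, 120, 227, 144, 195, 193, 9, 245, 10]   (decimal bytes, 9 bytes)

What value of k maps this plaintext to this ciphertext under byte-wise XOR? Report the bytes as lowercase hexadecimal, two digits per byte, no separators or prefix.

a81788f5ade17d9d6f

Since enc = P ⊕ k, XORing both sides with P gives k = P ⊕ enc.
byte 0: 01110100 ^ 11011100 = 10101000
byte 1: 01101111 ^ 01111000 = 00010111
byte 2: 01101011 ^ 11100011 = 10001000
byte 3: 01100101 ^ 10010000 = 11110101
byte 4: 01101110 ^ 11000011 = 10101101
byte 5: 00100000 ^ 11000001 = 11100001
byte 6: 01110100 ^ 00001001 = 01111101
byte 7: 01101000 ^ 11110101 = 10011101
byte 8: 01100101 ^ 00001010 = 01101111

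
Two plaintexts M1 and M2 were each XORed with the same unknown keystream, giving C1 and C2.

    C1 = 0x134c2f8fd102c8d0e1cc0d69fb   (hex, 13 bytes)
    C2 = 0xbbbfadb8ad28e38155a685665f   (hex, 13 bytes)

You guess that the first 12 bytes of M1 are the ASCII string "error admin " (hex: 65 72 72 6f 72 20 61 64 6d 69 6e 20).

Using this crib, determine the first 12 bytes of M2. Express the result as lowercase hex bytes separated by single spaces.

First, C1 ⊕ C2 = (M1 ⊕ K) ⊕ (M2 ⊕ K) = M1 ⊕ M2, so the key drops out. Then M2 = (M1 ⊕ M2) ⊕ M1 over the first 12 bytes.
byte 0: (13 ⊕ bb) ⊕ 65 = a8 ⊕ 65 = cd
byte 1: (4c ⊕ bf) ⊕ 72 = f3 ⊕ 72 = 81
byte 2: (2f ⊕ ad) ⊕ 72 = 82 ⊕ 72 = f0
byte 3: (8f ⊕ b8) ⊕ 6f = 37 ⊕ 6f = 58
byte 4: (d1 ⊕ ad) ⊕ 72 = 7c ⊕ 72 = 0e
byte 5: (02 ⊕ 28) ⊕ 20 = 2a ⊕ 20 = 0a
byte 6: (c8 ⊕ e3) ⊕ 61 = 2b ⊕ 61 = 4a
byte 7: (d0 ⊕ 81) ⊕ 64 = 51 ⊕ 64 = 35
byte 8: (e1 ⊕ 55) ⊕ 6d = b4 ⊕ 6d = d9
byte 9: (cc ⊕ a6) ⊕ 69 = 6a ⊕ 69 = 03
byte 10: (0d ⊕ 85) ⊕ 6e = 88 ⊕ 6e = e6
byte 11: (69 ⊕ 66) ⊕ 20 = 0f ⊕ 20 = 2f

cd 81 f0 58 0e 0a 4a 35 d9 03 e6 2f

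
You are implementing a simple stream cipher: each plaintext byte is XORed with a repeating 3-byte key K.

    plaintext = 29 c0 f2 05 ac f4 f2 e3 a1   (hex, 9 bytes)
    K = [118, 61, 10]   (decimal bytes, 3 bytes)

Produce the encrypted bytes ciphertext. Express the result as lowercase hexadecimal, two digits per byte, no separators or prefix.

5ffdf87391fe84deab

The 3-byte key repeats, so the effective keystream is 76 3d 0a 76 3d 0a 76 3d 0a.
byte 0: 29 XOR 76 = 5f
byte 1: c0 XOR 3d = fd
byte 2: f2 XOR 0a = f8
byte 3: 05 XOR 76 = 73
byte 4: ac XOR 3d = 91
byte 5: f4 XOR 0a = fe
byte 6: f2 XOR 76 = 84
byte 7: e3 XOR 3d = de
byte 8: a1 XOR 0a = ab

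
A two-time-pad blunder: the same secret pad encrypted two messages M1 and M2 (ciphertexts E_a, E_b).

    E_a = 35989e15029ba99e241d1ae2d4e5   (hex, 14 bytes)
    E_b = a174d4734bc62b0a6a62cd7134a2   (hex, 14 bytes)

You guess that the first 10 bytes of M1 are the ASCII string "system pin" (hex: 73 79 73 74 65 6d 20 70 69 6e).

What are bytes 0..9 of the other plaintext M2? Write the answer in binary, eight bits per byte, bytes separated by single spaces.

First, E_a ⊕ E_b = (M1 ⊕ K) ⊕ (M2 ⊕ K) = M1 ⊕ M2, so the key drops out. Then M2 = (M1 ⊕ M2) ⊕ M1 over the first 10 bytes.
byte 0: (35 ⊕ a1) ⊕ 73 = 94 ⊕ 73 = e7
byte 1: (98 ⊕ 74) ⊕ 79 = ec ⊕ 79 = 95
byte 2: (9e ⊕ d4) ⊕ 73 = 4a ⊕ 73 = 39
byte 3: (15 ⊕ 73) ⊕ 74 = 66 ⊕ 74 = 12
byte 4: (02 ⊕ 4b) ⊕ 65 = 49 ⊕ 65 = 2c
byte 5: (9b ⊕ c6) ⊕ 6d = 5d ⊕ 6d = 30
byte 6: (a9 ⊕ 2b) ⊕ 20 = 82 ⊕ 20 = a2
byte 7: (9e ⊕ 0a) ⊕ 70 = 94 ⊕ 70 = e4
byte 8: (24 ⊕ 6a) ⊕ 69 = 4e ⊕ 69 = 27
byte 9: (1d ⊕ 62) ⊕ 6e = 7f ⊕ 6e = 11

11100111 10010101 00111001 00010010 00101100 00110000 10100010 11100100 00100111 00010001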